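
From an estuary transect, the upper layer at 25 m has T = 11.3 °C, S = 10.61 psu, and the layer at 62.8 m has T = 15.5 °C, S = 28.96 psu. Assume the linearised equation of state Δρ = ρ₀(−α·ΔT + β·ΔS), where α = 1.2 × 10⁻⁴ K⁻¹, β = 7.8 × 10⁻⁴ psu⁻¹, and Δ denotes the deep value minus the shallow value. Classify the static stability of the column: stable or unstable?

ΔT = 15.5 − 11.3 = +4.2 K and ΔS = 28.96 − 10.61 = +18.35 psu (deep − shallow).
−αΔT = -5.04 × 10⁻⁴; βΔS = 0.014313; sum Δρ/ρ₀ = 0.013809.
Δρ/ρ₀ > 0, so Δρ > 0: deeper water is denser → statically stable.

stable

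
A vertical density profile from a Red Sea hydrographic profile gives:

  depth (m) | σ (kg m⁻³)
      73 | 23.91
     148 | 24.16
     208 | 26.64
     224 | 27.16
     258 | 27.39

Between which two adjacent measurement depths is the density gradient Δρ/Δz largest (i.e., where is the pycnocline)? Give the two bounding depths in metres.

Compute the density gradient over each adjacent pair:
  73–148 m: Δρ/Δz = 0.25/75 = 3.3 × 10⁻³ kg m⁻⁴
  148–208 m: Δρ/Δz = 2.48/60 = 0.041 kg m⁻⁴
  208–224 m: Δρ/Δz = 0.52/16 = 0.033 kg m⁻⁴
  224–258 m: Δρ/Δz = 0.23/34 = 6.8 × 10⁻³ kg m⁻⁴
The largest gradient is in the 148–208 m interval — the pycnocline.

148–208 m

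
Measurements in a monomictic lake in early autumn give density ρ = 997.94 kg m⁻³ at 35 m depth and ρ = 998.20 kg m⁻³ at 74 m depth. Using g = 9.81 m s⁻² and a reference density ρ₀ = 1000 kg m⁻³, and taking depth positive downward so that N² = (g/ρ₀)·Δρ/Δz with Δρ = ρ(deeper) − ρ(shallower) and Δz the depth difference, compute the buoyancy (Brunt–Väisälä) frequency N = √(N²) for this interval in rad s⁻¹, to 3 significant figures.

8.09 × 10⁻³ rad s⁻¹

Δρ = 998.20 − 997.94 = 0.26 kg m⁻³ over Δz = 74 − 35 = 39 m.
N² = (9.81/1000) × (0.26/39) = 6.5400 × 10⁻⁵ s⁻².
N = √(6.5400 × 10⁻⁵) = 8.0870 × 10⁻³ rad s⁻¹ ≈ 8.09 × 10⁻³ rad s⁻¹.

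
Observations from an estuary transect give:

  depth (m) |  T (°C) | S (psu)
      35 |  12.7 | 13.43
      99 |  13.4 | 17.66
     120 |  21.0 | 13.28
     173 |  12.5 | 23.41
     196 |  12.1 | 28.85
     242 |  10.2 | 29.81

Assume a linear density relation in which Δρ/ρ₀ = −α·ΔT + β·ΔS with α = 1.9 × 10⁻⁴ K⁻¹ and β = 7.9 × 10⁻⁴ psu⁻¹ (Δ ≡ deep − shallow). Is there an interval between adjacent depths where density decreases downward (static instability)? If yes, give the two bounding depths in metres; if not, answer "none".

99–120 m

Evaluate Δρ/ρ₀ = −αΔT + βΔS across each adjacent pair:
  35–99 m: −αΔT+βΔS = −(1.9 × 10⁻⁴)(+0.7)+(7.9 × 10⁻⁴)(+4.23) = 3.2 × 10⁻³ → stable
  99–120 m: −αΔT+βΔS = −(1.9 × 10⁻⁴)(+7.6)+(7.9 × 10⁻⁴)(-4.38) = -4.9 × 10⁻³ → UNSTABLE
  120–173 m: −αΔT+βΔS = −(1.9 × 10⁻⁴)(-8.5)+(7.9 × 10⁻⁴)(+10.13) = 9.6 × 10⁻³ → stable
  173–196 m: −αΔT+βΔS = −(1.9 × 10⁻⁴)(-0.4)+(7.9 × 10⁻⁴)(+5.44) = 4.4 × 10⁻³ → stable
  196–242 m: −αΔT+βΔS = −(1.9 × 10⁻⁴)(-1.9)+(7.9 × 10⁻⁴)(+0.96) = 1.1 × 10⁻³ → stable
The 99–120 m interval has Δρ < 0: lighter water underlies denser water.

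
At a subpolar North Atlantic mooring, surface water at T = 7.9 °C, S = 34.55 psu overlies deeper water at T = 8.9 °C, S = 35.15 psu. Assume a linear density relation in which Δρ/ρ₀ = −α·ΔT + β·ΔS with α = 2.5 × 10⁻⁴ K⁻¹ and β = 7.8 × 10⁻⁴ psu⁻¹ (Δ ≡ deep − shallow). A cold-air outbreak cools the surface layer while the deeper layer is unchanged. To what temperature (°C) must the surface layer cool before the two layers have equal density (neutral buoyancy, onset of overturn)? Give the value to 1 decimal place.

Neutral buoyancy requires Δρ = 0, i.e. −α(T_deep − T_surf′) + β(S_deep − S_surf) = 0.
T_surf′ = T_deep − (β/α)·ΔS = 8.9 − (7.8 × 10⁻⁴/2.5 × 10⁻⁴)·(+0.60) = 7.028 °C.
Cooling required: 7.9 − (7.028) = 0.872 °C.

7.0 °C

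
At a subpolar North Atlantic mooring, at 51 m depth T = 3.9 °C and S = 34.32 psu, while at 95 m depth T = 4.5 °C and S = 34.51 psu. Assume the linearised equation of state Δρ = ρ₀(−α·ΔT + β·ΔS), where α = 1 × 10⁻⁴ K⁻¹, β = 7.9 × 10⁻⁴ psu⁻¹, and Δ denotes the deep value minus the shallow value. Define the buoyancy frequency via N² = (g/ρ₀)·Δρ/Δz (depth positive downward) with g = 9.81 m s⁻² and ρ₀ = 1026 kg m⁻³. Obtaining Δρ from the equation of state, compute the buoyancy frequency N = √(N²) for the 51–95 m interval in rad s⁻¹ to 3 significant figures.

4.48 × 10⁻³ rad s⁻¹

ΔT = +0.6 K, ΔS = +0.19 psu (deep − shallow).
Δρ/ρ₀ = −αΔT + βΔS = -6.00 × 10⁻⁵ + 1.501 × 10⁻⁴ = 9.01 × 10⁻⁵, so Δρ ≈ 0.09244 kg m⁻³.
N² = (g/ρ₀)·Δρ/Δz = g·(Δρ/ρ₀)/Δz = 9.81 × 9.01 × 10⁻⁵ / 44 = 2.0088 × 10⁻⁵ s⁻².
N = √(2.0088 × 10⁻⁵) = 4.4820 × 10⁻³ rad s⁻¹ ≈ 4.48 × 10⁻³ rad s⁻¹.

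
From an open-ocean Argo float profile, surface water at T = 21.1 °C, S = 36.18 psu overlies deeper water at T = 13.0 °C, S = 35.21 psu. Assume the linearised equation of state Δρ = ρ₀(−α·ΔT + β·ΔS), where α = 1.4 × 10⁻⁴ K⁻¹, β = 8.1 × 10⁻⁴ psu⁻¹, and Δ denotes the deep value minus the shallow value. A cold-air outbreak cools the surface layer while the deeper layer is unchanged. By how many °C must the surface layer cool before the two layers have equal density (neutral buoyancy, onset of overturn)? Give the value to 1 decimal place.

2.5 °C

Neutral buoyancy requires Δρ = 0, i.e. −α(T_deep − T_surf′) + β(S_deep − S_surf) = 0.
T_surf′ = T_deep − (β/α)·ΔS = 13.0 − (8.1 × 10⁻⁴/1.4 × 10⁻⁴)·(-0.97) = 18.612 °C.
Cooling required: 21.1 − (18.612) = 2.488 °C.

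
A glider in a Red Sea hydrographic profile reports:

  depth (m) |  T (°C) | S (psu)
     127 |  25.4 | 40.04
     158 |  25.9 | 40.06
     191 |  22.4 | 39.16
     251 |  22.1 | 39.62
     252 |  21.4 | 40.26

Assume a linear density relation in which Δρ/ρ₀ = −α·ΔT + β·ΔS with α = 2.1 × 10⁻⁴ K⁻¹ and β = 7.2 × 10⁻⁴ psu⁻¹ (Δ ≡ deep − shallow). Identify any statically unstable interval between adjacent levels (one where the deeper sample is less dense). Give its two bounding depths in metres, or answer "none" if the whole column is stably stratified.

127–158 m

Evaluate Δρ/ρ₀ = −αΔT + βΔS across each adjacent pair:
  127–158 m: −αΔT+βΔS = −(2.1 × 10⁻⁴)(+0.5)+(7.2 × 10⁻⁴)(+0.02) = -9.1 × 10⁻⁵ → UNSTABLE
  158–191 m: −αΔT+βΔS = −(2.1 × 10⁻⁴)(-3.5)+(7.2 × 10⁻⁴)(-0.90) = 8.7 × 10⁻⁵ → stable
  191–251 m: −αΔT+βΔS = −(2.1 × 10⁻⁴)(-0.3)+(7.2 × 10⁻⁴)(+0.46) = 3.9 × 10⁻⁴ → stable
  251–252 m: −αΔT+βΔS = −(2.1 × 10⁻⁴)(-0.7)+(7.2 × 10⁻⁴)(+0.64) = 6.1 × 10⁻⁴ → stable
The 127–158 m interval has Δρ < 0: lighter water underlies denser water.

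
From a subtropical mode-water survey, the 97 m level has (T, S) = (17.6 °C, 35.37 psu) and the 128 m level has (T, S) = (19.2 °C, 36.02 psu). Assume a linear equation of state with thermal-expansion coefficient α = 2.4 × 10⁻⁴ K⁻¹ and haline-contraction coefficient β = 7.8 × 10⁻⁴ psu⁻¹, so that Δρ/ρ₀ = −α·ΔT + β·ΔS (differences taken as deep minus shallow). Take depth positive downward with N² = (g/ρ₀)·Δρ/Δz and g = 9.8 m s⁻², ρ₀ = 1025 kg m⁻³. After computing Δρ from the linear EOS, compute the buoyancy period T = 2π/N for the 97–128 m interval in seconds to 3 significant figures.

ΔT = +1.6 K, ΔS = +0.65 psu (deep − shallow).
Δρ/ρ₀ = −αΔT + βΔS = -3.84 × 10⁻⁴ + 5.07 × 10⁻⁴ = 1.23 × 10⁻⁴, so Δρ ≈ 0.1261 kg m⁻³.
N² = (g/ρ₀)·Δρ/Δz = g·(Δρ/ρ₀)/Δz = 9.8 × 1.23 × 10⁻⁴ / 31 = 3.8884 × 10⁻⁵ s⁻².
N = √(3.8884 × 10⁻⁵) = 6.2357 × 10⁻³ rad s⁻¹ → T = 2π/N = 1.0076 × 10³ s ≈ 1.01 × 10³ s.

1.01 × 10³ s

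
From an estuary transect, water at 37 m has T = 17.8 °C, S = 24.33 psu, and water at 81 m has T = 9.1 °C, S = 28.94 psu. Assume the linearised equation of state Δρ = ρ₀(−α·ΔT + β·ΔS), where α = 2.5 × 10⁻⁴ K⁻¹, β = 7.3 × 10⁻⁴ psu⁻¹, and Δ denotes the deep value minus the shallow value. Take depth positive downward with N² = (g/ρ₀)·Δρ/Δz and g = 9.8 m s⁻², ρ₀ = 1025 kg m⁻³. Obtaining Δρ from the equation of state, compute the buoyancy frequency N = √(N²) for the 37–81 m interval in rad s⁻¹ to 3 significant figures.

ΔT = -8.7 K, ΔS = +4.61 psu (deep − shallow).
Δρ/ρ₀ = −αΔT + βΔS = 2.175 × 10⁻³ + 3.3653 × 10⁻³ = 5.5403 × 10⁻³, so Δρ ≈ 5.679 kg m⁻³.
N² = (g/ρ₀)·Δρ/Δz = g·(Δρ/ρ₀)/Δz = 9.8 × 5.5403 × 10⁻³ / 44 = 1.2340 × 10⁻³ s⁻².
N = √(1.2340 × 10⁻³) = 0.035128 rad s⁻¹ ≈ 0.0351 rad s⁻¹.

0.0351 rad s⁻¹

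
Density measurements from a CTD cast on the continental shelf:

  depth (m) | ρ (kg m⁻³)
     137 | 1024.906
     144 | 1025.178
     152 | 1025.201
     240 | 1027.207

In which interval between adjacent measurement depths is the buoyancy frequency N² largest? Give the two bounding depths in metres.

137–144 m

Compute the density gradient over each adjacent pair:
  137–144 m: Δρ/Δz = 0.272/7 = 0.039 kg m⁻⁴
  144–152 m: Δρ/Δz = 0.023/8 = 2.9 × 10⁻³ kg m⁻⁴
  152–240 m: Δρ/Δz = 2.006/88 = 0.023 kg m⁻⁴
The largest gradient is in the 137–144 m interval — the pycnocline.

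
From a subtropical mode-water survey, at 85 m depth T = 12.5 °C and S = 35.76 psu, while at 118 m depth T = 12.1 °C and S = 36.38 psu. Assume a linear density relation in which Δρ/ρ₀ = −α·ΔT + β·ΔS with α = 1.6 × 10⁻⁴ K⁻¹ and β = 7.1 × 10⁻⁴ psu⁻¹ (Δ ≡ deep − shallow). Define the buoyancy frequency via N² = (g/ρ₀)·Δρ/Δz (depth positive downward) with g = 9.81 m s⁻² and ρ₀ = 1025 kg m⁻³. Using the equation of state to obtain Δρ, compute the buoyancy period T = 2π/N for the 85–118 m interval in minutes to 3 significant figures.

ΔT = -0.4 K, ΔS = +0.62 psu (deep − shallow).
Δρ/ρ₀ = −αΔT + βΔS = 6.40 × 10⁻⁵ + 4.402 × 10⁻⁴ = 5.042 × 10⁻⁴, so Δρ ≈ 0.5168 kg m⁻³.
N² = (g/ρ₀)·Δρ/Δz = g·(Δρ/ρ₀)/Δz = 9.81 × 5.042 × 10⁻⁴ / 33 = 1.4988 × 10⁻⁴ s⁻².
N = √(1.4988 × 10⁻⁴) = 0.012243 rad s⁻¹ → T = 2π/N = 513.21 s = 8.5535 min ≈ 8.55 min.

8.55 min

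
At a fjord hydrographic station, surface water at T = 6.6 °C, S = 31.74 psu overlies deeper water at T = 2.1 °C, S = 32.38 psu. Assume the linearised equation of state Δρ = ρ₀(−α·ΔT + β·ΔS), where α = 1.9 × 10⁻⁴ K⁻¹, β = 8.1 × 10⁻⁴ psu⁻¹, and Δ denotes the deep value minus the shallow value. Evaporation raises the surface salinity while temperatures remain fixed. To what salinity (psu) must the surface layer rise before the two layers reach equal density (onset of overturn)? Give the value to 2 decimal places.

Neutral buoyancy requires −α(T_deep − T_surf) + β(S_deep − S_surf′) = 0.
S_surf′ = S_deep − (α/β)·ΔT = 32.38 − (1.9 × 10⁻⁴/8.1 × 10⁻⁴)·(-4.5) = 33.4356 psu.
Increase required: 33.4356 − 31.74 = 1.6956 psu.

33.44 psu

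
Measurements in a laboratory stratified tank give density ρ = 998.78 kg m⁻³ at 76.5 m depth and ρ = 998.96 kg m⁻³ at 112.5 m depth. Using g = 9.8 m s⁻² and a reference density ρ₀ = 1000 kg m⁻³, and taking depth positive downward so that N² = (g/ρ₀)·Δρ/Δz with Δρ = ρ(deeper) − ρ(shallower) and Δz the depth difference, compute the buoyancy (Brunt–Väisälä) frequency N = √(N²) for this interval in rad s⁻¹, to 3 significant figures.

Δρ = 998.96 − 998.78 = 0.18 kg m⁻³ over Δz = 112.5 − 76.5 = 36 m.
N² = (9.8/1000) × (0.18/36) = 4.9000 × 10⁻⁵ s⁻².
N = √(4.9000 × 10⁻⁵) = 7.0000 × 10⁻³ rad s⁻¹ ≈ 7.00 × 10⁻³ rad s⁻¹.

7.00 × 10⁻³ rad s⁻¹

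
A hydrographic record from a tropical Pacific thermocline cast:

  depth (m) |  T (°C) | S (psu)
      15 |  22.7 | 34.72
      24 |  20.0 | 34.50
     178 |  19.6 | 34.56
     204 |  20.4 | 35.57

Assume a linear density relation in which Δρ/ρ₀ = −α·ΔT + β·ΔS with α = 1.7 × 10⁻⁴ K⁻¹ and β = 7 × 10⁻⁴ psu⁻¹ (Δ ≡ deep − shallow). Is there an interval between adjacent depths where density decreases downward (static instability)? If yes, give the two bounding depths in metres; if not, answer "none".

none

Evaluate Δρ/ρ₀ = −αΔT + βΔS across each adjacent pair:
  15–24 m: −αΔT+βΔS = −(1.7 × 10⁻⁴)(-2.7)+(7 × 10⁻⁴)(-0.22) = 3.1 × 10⁻⁴ → stable
  24–178 m: −αΔT+βΔS = −(1.7 × 10⁻⁴)(-0.4)+(7 × 10⁻⁴)(+0.06) = 1.1 × 10⁻⁴ → stable
  178–204 m: −αΔT+βΔS = −(1.7 × 10⁻⁴)(+0.8)+(7 × 10⁻⁴)(+1.01) = 5.7 × 10⁻⁴ → stable
Every interval has Δρ > 0: the column is stably stratified throughout.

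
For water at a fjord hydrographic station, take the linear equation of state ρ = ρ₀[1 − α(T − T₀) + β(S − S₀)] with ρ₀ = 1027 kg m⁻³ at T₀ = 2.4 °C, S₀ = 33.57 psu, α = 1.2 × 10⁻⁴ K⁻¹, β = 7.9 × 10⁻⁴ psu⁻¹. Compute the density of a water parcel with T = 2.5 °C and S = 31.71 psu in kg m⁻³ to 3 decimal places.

1025.479 kg m⁻³

T − T₀ = +0.1 K, S − S₀ = -1.86 psu.
Bracket = 1 − α·(+0.1) + β·(-1.86) = 1 + (-1.4814 × 10⁻³) = 0.9985186.
ρ = 1027 × 0.9985186 = 1025.479 kg m⁻³.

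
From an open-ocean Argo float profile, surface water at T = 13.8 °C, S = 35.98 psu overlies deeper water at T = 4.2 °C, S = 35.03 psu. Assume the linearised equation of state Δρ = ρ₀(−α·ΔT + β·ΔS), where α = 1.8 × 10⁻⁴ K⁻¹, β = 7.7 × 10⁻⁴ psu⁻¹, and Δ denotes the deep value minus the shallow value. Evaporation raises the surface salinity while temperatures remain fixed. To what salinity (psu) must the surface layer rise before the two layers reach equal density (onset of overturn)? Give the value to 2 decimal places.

Neutral buoyancy requires −α(T_deep − T_surf) + β(S_deep − S_surf′) = 0.
S_surf′ = S_deep − (α/β)·ΔT = 35.03 − (1.8 × 10⁻⁴/7.7 × 10⁻⁴)·(-9.6) = 37.2742 psu.
Increase required: 37.2742 − 35.98 = 1.2942 psu.

37.27 psu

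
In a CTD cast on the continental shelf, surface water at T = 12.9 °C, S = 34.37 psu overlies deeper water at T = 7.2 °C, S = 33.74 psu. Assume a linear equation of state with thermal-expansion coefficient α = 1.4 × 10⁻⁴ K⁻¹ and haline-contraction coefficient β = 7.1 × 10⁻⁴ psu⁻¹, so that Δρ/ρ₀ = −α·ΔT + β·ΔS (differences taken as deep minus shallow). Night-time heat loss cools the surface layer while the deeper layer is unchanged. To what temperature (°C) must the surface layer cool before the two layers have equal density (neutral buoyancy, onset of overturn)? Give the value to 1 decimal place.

10.4 °C

Neutral buoyancy requires Δρ = 0, i.e. −α(T_deep − T_surf′) + β(S_deep − S_surf) = 0.
T_surf′ = T_deep − (β/α)·ΔS = 7.2 − (7.1 × 10⁻⁴/1.4 × 10⁻⁴)·(-0.63) = 10.395 °C.
Cooling required: 12.9 − (10.395) = 2.505 °C.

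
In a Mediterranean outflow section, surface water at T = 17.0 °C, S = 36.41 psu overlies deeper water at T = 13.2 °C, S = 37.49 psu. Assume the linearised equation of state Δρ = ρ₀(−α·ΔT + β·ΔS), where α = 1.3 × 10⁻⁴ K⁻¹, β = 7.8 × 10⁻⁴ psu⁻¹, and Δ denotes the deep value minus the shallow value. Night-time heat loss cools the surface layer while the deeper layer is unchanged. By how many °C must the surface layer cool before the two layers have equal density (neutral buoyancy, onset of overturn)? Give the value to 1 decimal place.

10.3 °C

Neutral buoyancy requires Δρ = 0, i.e. −α(T_deep − T_surf′) + β(S_deep − S_surf) = 0.
T_surf′ = T_deep − (β/α)·ΔS = 13.2 − (7.8 × 10⁻⁴/1.3 × 10⁻⁴)·(+1.08) = 6.720 °C.
Cooling required: 17.0 − (6.720) = 10.280 °C.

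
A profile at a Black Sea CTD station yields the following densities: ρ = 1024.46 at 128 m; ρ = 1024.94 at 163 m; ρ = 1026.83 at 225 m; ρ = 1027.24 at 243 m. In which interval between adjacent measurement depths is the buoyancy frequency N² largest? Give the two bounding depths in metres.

Compute the density gradient over each adjacent pair:
  128–163 m: Δρ/Δz = 0.48/35 = 0.014 kg m⁻⁴
  163–225 m: Δρ/Δz = 1.89/62 = 0.030 kg m⁻⁴
  225–243 m: Δρ/Δz = 0.41/18 = 0.023 kg m⁻⁴
The largest gradient is in the 163–225 m interval — the pycnocline.

163–225 m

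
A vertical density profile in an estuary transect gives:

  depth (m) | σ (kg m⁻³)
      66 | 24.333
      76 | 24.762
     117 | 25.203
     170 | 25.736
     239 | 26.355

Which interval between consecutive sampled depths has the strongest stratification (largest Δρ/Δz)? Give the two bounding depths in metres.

Compute the density gradient over each adjacent pair:
  66–76 m: Δρ/Δz = 0.429/10 = 0.043 kg m⁻⁴
  76–117 m: Δρ/Δz = 0.441/41 = 0.011 kg m⁻⁴
  117–170 m: Δρ/Δz = 0.533/53 = 0.010 kg m⁻⁴
  170–239 m: Δρ/Δz = 0.619/69 = 9.0 × 10⁻³ kg m⁻⁴
The largest gradient is in the 66–76 m interval — the pycnocline.

66–76 m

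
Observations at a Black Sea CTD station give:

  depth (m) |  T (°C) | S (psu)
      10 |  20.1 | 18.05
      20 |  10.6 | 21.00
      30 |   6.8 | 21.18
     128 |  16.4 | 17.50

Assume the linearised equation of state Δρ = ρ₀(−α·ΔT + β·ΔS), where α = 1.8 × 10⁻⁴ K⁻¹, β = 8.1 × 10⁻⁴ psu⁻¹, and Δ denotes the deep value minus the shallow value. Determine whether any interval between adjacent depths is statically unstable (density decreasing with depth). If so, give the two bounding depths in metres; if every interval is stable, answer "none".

30–128 m

Evaluate Δρ/ρ₀ = −αΔT + βΔS across each adjacent pair:
  10–20 m: −αΔT+βΔS = −(1.8 × 10⁻⁴)(-9.5)+(8.1 × 10⁻⁴)(+2.95) = 4.1 × 10⁻³ → stable
  20–30 m: −αΔT+βΔS = −(1.8 × 10⁻⁴)(-3.8)+(8.1 × 10⁻⁴)(+0.18) = 8.3 × 10⁻⁴ → stable
  30–128 m: −αΔT+βΔS = −(1.8 × 10⁻⁴)(+9.6)+(8.1 × 10⁻⁴)(-3.68) = -4.7 × 10⁻³ → UNSTABLE
The 30–128 m interval has Δρ < 0: lighter water underlies denser water.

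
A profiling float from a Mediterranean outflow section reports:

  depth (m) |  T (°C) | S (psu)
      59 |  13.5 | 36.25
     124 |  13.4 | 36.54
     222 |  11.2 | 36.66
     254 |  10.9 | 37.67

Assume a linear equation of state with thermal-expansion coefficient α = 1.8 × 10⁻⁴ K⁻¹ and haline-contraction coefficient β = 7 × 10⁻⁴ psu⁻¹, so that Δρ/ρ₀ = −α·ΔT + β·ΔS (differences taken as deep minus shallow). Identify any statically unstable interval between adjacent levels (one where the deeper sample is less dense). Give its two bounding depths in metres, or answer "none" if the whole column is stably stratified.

Evaluate Δρ/ρ₀ = −αΔT + βΔS across each adjacent pair:
  59–124 m: −αΔT+βΔS = −(1.8 × 10⁻⁴)(-0.1)+(7 × 10⁻⁴)(+0.29) = 2.2 × 10⁻⁴ → stable
  124–222 m: −αΔT+βΔS = −(1.8 × 10⁻⁴)(-2.2)+(7 × 10⁻⁴)(+0.12) = 4.8 × 10⁻⁴ → stable
  222–254 m: −αΔT+βΔS = −(1.8 × 10⁻⁴)(-0.3)+(7 × 10⁻⁴)(+1.01) = 7.6 × 10⁻⁴ → stable
Every interval has Δρ > 0: the column is stably stratified throughout.

none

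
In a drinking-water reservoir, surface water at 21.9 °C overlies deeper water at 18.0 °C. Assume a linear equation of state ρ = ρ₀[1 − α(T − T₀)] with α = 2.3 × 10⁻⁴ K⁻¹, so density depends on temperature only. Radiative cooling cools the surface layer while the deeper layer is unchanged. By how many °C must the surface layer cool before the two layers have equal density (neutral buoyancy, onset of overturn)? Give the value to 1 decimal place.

With temperature the only control, equal density requires T_surf′ = T_deep.
T_surf′ = 18.0 °C.
Cooling required: 21.9 − 18.0 = 3.9 °C.

3.9 °C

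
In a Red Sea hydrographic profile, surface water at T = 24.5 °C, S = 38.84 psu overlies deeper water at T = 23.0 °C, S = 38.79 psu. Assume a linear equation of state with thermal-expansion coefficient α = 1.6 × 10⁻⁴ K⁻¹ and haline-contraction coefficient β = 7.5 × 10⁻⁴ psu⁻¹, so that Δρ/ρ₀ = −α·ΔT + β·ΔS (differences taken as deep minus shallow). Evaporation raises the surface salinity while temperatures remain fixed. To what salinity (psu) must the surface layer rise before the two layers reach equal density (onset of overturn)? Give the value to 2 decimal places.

39.11 psu

Neutral buoyancy requires −α(T_deep − T_surf) + β(S_deep − S_surf′) = 0.
S_surf′ = S_deep − (α/β)·ΔT = 38.79 − (1.6 × 10⁻⁴/7.5 × 10⁻⁴)·(-1.5) = 39.1100 psu.
Increase required: 39.1100 − 38.84 = 0.2700 psu.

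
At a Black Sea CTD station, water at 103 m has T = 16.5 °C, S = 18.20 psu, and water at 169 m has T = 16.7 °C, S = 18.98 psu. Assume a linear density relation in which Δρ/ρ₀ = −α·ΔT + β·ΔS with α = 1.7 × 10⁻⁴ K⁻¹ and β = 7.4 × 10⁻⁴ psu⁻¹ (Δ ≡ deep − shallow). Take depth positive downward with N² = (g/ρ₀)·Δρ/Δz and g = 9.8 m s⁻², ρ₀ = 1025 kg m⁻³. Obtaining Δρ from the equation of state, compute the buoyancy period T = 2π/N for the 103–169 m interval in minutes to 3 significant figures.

11.7 min

ΔT = +0.2 K, ΔS = +0.78 psu (deep − shallow).
Δρ/ρ₀ = −αΔT + βΔS = -3.40 × 10⁻⁵ + 5.772 × 10⁻⁴ = 5.432 × 10⁻⁴, so Δρ ≈ 0.5568 kg m⁻³.
N² = (g/ρ₀)·Δρ/Δz = g·(Δρ/ρ₀)/Δz = 9.8 × 5.432 × 10⁻⁴ / 66 = 8.0657 × 10⁻⁵ s⁻².
N = √(8.0657 × 10⁻⁵) = 8.9809 × 10⁻³ rad s⁻¹ → T = 2π/N = 699.62 s = 11.660 min ≈ 11.7 min.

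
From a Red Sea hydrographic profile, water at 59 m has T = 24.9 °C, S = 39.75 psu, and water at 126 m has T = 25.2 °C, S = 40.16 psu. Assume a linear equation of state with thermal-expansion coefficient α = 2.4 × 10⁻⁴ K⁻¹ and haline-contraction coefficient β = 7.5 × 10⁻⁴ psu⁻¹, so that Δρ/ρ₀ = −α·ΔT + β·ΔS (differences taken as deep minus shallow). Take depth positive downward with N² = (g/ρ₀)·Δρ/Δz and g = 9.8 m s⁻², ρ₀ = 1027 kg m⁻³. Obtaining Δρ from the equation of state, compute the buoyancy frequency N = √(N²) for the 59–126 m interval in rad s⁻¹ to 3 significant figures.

ΔT = +0.3 K, ΔS = +0.41 psu (deep − shallow).
Δρ/ρ₀ = −αΔT + βΔS = -7.20 × 10⁻⁵ + 3.075 × 10⁻⁴ = 2.355 × 10⁻⁴, so Δρ ≈ 0.2419 kg m⁻³.
N² = (g/ρ₀)·Δρ/Δz = g·(Δρ/ρ₀)/Δz = 9.8 × 2.355 × 10⁻⁴ / 67 = 3.4446 × 10⁻⁵ s⁻².
N = √(3.4446 × 10⁻⁵) = 5.8691 × 10⁻³ rad s⁻¹ ≈ 5.87 × 10⁻³ rad s⁻¹.

5.87 × 10⁻³ rad s⁻¹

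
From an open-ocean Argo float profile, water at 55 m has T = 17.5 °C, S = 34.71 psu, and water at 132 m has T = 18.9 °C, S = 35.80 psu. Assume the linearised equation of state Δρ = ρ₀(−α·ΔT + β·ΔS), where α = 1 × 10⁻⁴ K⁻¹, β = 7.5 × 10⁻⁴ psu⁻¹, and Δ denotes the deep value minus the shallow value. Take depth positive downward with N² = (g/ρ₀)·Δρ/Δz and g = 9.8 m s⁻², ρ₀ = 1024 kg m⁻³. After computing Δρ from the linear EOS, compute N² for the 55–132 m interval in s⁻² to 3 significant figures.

ΔT = +1.4 K, ΔS = +1.09 psu (deep − shallow).
Δρ/ρ₀ = −αΔT + βΔS = -1.40 × 10⁻⁴ + 8.175 × 10⁻⁴ = 6.775 × 10⁻⁴, so Δρ ≈ 0.6938 kg m⁻³.
N² = (g/ρ₀)·Δρ/Δz = g·(Δρ/ρ₀)/Δz = 9.8 × 6.775 × 10⁻⁴ / 77 = 8.6227 × 10⁻⁵ s⁻² ≈ 8.62 × 10⁻⁵ s⁻².

8.62 × 10⁻⁵ s⁻²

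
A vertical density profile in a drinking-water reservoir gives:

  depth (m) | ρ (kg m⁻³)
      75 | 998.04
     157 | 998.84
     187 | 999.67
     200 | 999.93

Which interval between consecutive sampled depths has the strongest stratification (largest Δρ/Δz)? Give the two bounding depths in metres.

Compute the density gradient over each adjacent pair:
  75–157 m: Δρ/Δz = 0.80/82 = 9.8 × 10⁻³ kg m⁻⁴
  157–187 m: Δρ/Δz = 0.83/30 = 0.028 kg m⁻⁴
  187–200 m: Δρ/Δz = 0.26/13 = 0.020 kg m⁻⁴
The largest gradient is in the 157–187 m interval — the pycnocline.

157–187 m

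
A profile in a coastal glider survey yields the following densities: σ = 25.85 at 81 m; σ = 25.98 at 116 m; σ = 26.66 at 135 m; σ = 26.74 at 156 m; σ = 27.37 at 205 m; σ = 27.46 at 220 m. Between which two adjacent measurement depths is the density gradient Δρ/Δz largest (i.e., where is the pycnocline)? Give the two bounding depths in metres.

Compute the density gradient over each adjacent pair:
  81–116 m: Δρ/Δz = 0.13/35 = 3.7 × 10⁻³ kg m⁻⁴
  116–135 m: Δρ/Δz = 0.68/19 = 0.036 kg m⁻⁴
  135–156 m: Δρ/Δz = 0.08/21 = 3.8 × 10⁻³ kg m⁻⁴
  156–205 m: Δρ/Δz = 0.63/49 = 0.013 kg m⁻⁴
  205–220 m: Δρ/Δz = 0.09/15 = 6.0 × 10⁻³ kg m⁻⁴
The largest gradient is in the 116–135 m interval — the pycnocline.

116–135 m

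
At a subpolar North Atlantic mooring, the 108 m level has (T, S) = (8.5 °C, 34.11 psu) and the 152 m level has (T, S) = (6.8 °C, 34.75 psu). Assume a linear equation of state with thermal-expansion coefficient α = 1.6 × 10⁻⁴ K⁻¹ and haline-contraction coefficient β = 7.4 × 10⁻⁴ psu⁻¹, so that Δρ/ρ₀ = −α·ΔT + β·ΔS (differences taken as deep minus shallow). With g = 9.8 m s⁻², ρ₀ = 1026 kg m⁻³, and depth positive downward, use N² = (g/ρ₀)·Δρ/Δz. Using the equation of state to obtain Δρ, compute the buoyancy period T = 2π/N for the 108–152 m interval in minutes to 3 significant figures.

ΔT = -1.7 K, ΔS = +0.64 psu (deep − shallow).
Δρ/ρ₀ = −αΔT + βΔS = 2.72 × 10⁻⁴ + 4.736 × 10⁻⁴ = 7.456 × 10⁻⁴, so Δρ ≈ 0.7650 kg m⁻³.
N² = (g/ρ₀)·Δρ/Δz = g·(Δρ/ρ₀)/Δz = 9.8 × 7.456 × 10⁻⁴ / 44 = 1.6607 × 10⁻⁴ s⁻².
N = √(1.6607 × 10⁻⁴) = 0.012887 rad s⁻¹ → T = 2π/N = 487.56 s = 8.1260 min ≈ 8.13 min.

8.13 min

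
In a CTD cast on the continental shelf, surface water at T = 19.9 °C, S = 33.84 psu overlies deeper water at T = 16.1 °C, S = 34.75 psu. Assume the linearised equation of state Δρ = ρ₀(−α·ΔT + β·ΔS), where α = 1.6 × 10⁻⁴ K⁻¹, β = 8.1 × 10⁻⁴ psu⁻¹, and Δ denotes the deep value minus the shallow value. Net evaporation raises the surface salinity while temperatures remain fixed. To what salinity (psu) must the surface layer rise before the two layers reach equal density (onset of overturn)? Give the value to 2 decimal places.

Neutral buoyancy requires −α(T_deep − T_surf) + β(S_deep − S_surf′) = 0.
S_surf′ = S_deep − (α/β)·ΔT = 34.75 − (1.6 × 10⁻⁴/8.1 × 10⁻⁴)·(-3.8) = 35.5006 psu.
Increase required: 35.5006 − 33.84 = 1.6606 psu.

35.50 psu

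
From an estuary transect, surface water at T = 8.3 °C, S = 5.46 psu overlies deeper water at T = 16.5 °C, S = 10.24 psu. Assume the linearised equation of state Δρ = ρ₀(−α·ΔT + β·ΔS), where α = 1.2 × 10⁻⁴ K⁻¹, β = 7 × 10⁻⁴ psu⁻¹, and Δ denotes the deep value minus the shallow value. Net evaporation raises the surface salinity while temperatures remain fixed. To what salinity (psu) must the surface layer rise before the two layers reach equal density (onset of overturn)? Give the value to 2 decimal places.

Neutral buoyancy requires −α(T_deep − T_surf) + β(S_deep − S_surf′) = 0.
S_surf′ = S_deep − (α/β)·ΔT = 10.24 − (1.2 × 10⁻⁴/7 × 10⁻⁴)·(+8.2) = 8.8343 psu.
Increase required: 8.8343 − 5.46 = 3.3743 psu.

8.83 psu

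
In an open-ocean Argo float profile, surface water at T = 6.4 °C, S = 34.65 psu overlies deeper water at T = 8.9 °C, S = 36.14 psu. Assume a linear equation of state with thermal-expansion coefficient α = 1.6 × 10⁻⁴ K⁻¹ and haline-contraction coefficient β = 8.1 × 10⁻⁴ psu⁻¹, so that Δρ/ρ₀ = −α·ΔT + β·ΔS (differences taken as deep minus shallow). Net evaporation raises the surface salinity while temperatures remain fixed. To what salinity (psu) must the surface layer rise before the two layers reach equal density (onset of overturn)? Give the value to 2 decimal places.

Neutral buoyancy requires −α(T_deep − T_surf) + β(S_deep − S_surf′) = 0.
S_surf′ = S_deep − (α/β)·ΔT = 36.14 − (1.6 × 10⁻⁴/8.1 × 10⁻⁴)·(+2.5) = 35.6462 psu.
Increase required: 35.6462 − 34.65 = 0.9962 psu.

35.65 psu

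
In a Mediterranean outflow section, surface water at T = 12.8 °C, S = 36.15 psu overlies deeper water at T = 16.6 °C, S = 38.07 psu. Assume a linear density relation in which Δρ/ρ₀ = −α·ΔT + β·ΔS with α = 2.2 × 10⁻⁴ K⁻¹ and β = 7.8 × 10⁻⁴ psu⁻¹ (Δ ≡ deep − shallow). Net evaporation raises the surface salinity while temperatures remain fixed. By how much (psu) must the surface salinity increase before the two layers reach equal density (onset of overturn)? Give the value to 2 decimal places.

Neutral buoyancy requires −α(T_deep − T_surf) + β(S_deep − S_surf′) = 0.
S_surf′ = S_deep − (α/β)·ΔT = 38.07 − (2.2 × 10⁻⁴/7.8 × 10⁻⁴)·(+3.8) = 36.9982 psu.
Increase required: 36.9982 − 36.15 = 0.8482 psu.

0.85 psu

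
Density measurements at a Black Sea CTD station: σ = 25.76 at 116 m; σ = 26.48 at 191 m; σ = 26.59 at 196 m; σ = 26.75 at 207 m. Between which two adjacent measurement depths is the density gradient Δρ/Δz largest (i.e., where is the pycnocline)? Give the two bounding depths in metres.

191–196 m

Compute the density gradient over each adjacent pair:
  116–191 m: Δρ/Δz = 0.72/75 = 9.6 × 10⁻³ kg m⁻⁴
  191–196 m: Δρ/Δz = 0.11/5 = 0.022 kg m⁻⁴
  196–207 m: Δρ/Δz = 0.16/11 = 0.015 kg m⁻⁴
The largest gradient is in the 191–196 m interval — the pycnocline.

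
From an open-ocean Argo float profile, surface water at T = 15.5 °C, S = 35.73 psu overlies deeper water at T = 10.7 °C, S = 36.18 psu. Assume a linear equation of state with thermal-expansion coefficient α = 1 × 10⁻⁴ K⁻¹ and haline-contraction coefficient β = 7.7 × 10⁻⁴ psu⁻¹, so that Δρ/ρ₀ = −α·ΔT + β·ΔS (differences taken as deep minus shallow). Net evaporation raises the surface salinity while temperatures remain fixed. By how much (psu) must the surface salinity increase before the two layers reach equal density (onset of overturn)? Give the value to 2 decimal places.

1.07 psu

Neutral buoyancy requires −α(T_deep − T_surf) + β(S_deep − S_surf′) = 0.
S_surf′ = S_deep − (α/β)·ΔT = 36.18 − (1 × 10⁻⁴/7.7 × 10⁻⁴)·(-4.8) = 36.8034 psu.
Increase required: 36.8034 − 35.73 = 1.0734 psu.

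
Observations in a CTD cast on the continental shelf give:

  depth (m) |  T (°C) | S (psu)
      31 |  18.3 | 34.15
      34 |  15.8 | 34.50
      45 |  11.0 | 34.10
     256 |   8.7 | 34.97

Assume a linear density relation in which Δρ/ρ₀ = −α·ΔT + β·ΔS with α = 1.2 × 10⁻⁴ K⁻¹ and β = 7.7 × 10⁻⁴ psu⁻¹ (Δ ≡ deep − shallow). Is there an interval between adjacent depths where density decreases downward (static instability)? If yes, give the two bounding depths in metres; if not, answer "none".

none

Evaluate Δρ/ρ₀ = −αΔT + βΔS across each adjacent pair:
  31–34 m: −αΔT+βΔS = −(1.2 × 10⁻⁴)(-2.5)+(7.7 × 10⁻⁴)(+0.35) = 5.7 × 10⁻⁴ → stable
  34–45 m: −αΔT+βΔS = −(1.2 × 10⁻⁴)(-4.8)+(7.7 × 10⁻⁴)(-0.40) = 2.7 × 10⁻⁴ → stable
  45–256 m: −αΔT+βΔS = −(1.2 × 10⁻⁴)(-2.3)+(7.7 × 10⁻⁴)(+0.87) = 9.5 × 10⁻⁴ → stable
Every interval has Δρ > 0: the column is stably stratified throughout.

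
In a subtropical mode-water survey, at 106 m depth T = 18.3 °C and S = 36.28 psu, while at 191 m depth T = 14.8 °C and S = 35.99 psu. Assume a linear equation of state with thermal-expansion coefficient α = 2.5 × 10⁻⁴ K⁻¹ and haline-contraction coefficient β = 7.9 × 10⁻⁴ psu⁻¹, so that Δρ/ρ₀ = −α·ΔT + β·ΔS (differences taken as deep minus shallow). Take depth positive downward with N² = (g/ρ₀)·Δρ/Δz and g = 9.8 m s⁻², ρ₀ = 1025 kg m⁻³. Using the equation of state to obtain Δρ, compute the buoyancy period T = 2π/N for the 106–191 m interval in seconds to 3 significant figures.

ΔT = -3.5 K, ΔS = -0.29 psu (deep − shallow).
Δρ/ρ₀ = −αΔT + βΔS = 8.75 × 10⁻⁴ − 2.291 × 10⁻⁴ = 6.459 × 10⁻⁴, so Δρ ≈ 0.6620 kg m⁻³.
N² = (g/ρ₀)·Δρ/Δz = g·(Δρ/ρ₀)/Δz = 9.8 × 6.459 × 10⁻⁴ / 85 = 7.4468 × 10⁻⁵ s⁻².
N = √(7.4468 × 10⁻⁵) = 8.6295 × 10⁻³ rad s⁻¹ → T = 2π/N = 728.11 s ≈ 728 s.

728 s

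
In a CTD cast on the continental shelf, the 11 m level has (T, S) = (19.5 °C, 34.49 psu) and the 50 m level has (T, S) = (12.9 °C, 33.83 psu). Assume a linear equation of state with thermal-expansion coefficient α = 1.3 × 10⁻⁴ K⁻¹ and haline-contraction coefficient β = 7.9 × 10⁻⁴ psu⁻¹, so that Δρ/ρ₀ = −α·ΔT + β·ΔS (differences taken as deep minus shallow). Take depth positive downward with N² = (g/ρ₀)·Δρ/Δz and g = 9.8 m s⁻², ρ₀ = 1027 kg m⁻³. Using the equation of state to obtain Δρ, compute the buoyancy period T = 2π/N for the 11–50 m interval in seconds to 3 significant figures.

683 s

ΔT = -6.6 K, ΔS = -0.66 psu (deep − shallow).
Δρ/ρ₀ = −αΔT + βΔS = 8.58 × 10⁻⁴ − 5.214 × 10⁻⁴ = 3.366 × 10⁻⁴, so Δρ ≈ 0.3457 kg m⁻³.
N² = (g/ρ₀)·Δρ/Δz = g·(Δρ/ρ₀)/Δz = 9.8 × 3.366 × 10⁻⁴ / 39 = 8.4582 × 10⁻⁵ s⁻².
N = √(8.4582 × 10⁻⁵) = 9.1968 × 10⁻³ rad s⁻¹ → T = 2π/N = 683.19 s ≈ 683 s.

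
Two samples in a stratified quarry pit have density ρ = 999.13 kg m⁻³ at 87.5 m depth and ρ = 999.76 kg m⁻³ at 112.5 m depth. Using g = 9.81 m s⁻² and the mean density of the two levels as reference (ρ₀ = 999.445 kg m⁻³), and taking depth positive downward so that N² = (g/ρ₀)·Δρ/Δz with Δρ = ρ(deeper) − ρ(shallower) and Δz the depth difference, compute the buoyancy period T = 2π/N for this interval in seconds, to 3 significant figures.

Δρ = 999.76 − 999.13 = 0.63 kg m⁻³ over Δz = 112.5 − 87.5 = 25 m.
N² = (9.81/999.445) × (0.63/25) = 2.4735 × 10⁻⁴ s⁻².
N = √(2.4735 × 10⁻⁴) = 0.015727 rad s⁻¹, so T = 2π/N = 399.52 s ≈ 400 s.
A positive N² confirms static stability across the interval.

400 s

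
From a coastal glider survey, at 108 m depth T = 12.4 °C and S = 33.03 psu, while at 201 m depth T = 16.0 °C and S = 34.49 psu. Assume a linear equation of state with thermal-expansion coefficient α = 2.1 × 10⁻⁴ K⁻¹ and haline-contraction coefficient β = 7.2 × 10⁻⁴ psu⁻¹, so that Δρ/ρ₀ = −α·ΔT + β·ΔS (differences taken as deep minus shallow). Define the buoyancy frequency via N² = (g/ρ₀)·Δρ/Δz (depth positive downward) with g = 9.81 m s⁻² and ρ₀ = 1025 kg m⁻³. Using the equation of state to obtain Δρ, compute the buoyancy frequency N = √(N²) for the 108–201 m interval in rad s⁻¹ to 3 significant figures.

5.58 × 10⁻³ rad s⁻¹

ΔT = +3.6 K, ΔS = +1.46 psu (deep − shallow).
Δρ/ρ₀ = −αΔT + βΔS = -7.56 × 10⁻⁴ + 1.0512 × 10⁻³ = 2.952 × 10⁻⁴, so Δρ ≈ 0.3026 kg m⁻³.
N² = (g/ρ₀)·Δρ/Δz = g·(Δρ/ρ₀)/Δz = 9.81 × 2.952 × 10⁻⁴ / 93 = 3.1139 × 10⁻⁵ s⁻².
N = √(3.1139 × 10⁻⁵) = 5.5802 × 10⁻³ rad s⁻¹ ≈ 5.58 × 10⁻³ rad s⁻¹.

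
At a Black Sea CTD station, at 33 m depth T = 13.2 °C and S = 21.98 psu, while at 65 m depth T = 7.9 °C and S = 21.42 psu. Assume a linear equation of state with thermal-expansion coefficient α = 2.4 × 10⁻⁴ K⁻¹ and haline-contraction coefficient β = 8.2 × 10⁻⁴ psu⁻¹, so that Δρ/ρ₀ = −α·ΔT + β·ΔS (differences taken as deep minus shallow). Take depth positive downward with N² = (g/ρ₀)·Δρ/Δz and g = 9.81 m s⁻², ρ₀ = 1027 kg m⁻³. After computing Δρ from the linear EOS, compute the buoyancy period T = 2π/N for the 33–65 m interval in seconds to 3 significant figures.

398 s

ΔT = -5.3 K, ΔS = -0.56 psu (deep − shallow).
Δρ/ρ₀ = −αΔT + βΔS = 1.272 × 10⁻³ − 4.592 × 10⁻⁴ = 8.128 × 10⁻⁴, so Δρ ≈ 0.8347 kg m⁻³.
N² = (g/ρ₀)·Δρ/Δz = g·(Δρ/ρ₀)/Δz = 9.81 × 8.128 × 10⁻⁴ / 32 = 2.4917 × 10⁻⁴ s⁻².
N = √(2.4917 × 10⁻⁴) = 0.015785 rad s⁻¹ → T = 2π/N = 398.05 s ≈ 398 s.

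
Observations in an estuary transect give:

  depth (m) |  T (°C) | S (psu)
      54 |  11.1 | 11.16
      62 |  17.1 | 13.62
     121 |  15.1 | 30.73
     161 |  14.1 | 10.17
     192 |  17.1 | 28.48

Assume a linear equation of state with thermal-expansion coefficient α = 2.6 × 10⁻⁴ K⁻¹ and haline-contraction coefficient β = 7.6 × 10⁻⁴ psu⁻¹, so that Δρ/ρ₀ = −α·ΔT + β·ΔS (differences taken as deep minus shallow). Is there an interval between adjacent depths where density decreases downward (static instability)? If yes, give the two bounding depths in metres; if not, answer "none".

Evaluate Δρ/ρ₀ = −αΔT + βΔS across each adjacent pair:
  54–62 m: −αΔT+βΔS = −(2.6 × 10⁻⁴)(+6.0)+(7.6 × 10⁻⁴)(+2.46) = 3.1 × 10⁻⁴ → stable
  62–121 m: −αΔT+βΔS = −(2.6 × 10⁻⁴)(-2.0)+(7.6 × 10⁻⁴)(+17.11) = 0.014 → stable
  121–161 m: −αΔT+βΔS = −(2.6 × 10⁻⁴)(-1.0)+(7.6 × 10⁻⁴)(-20.56) = -0.015 → UNSTABLE
  161–192 m: −αΔT+βΔS = −(2.6 × 10⁻⁴)(+3.0)+(7.6 × 10⁻⁴)(+18.31) = 0.013 → stable
The 121–161 m interval has Δρ < 0: lighter water underlies denser water.

121–161 m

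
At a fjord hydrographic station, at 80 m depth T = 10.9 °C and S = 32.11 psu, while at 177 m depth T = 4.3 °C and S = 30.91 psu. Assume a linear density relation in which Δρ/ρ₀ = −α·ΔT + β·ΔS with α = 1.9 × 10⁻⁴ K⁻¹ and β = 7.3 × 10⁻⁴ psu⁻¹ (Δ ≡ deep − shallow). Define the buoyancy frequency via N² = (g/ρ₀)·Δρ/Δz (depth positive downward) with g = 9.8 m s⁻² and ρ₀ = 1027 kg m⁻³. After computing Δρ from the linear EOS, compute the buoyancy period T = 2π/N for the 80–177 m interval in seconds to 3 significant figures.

ΔT = -6.6 K, ΔS = -1.20 psu (deep − shallow).
Δρ/ρ₀ = −αΔT + βΔS = 1.254 × 10⁻³ − 8.76 × 10⁻⁴ = 3.78 × 10⁻⁴, so Δρ ≈ 0.3882 kg m⁻³.
N² = (g/ρ₀)·Δρ/Δz = g·(Δρ/ρ₀)/Δz = 9.8 × 3.78 × 10⁻⁴ / 97 = 3.8190 × 10⁻⁵ s⁻².
N = √(3.8190 × 10⁻⁵) = 6.1798 × 10⁻³ rad s⁻¹ → T = 2π/N = 1.0167 × 10³ s ≈ 1.02 × 10³ s.

1.02 × 10³ s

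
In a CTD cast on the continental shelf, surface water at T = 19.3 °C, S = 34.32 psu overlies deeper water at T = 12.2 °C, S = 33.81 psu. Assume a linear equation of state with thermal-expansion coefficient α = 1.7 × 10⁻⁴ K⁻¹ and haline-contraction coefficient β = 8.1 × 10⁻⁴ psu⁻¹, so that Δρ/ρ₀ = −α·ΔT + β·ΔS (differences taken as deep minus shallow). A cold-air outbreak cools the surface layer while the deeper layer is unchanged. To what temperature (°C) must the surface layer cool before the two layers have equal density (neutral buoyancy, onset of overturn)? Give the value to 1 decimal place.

14.6 °C

Neutral buoyancy requires Δρ = 0, i.e. −α(T_deep − T_surf′) + β(S_deep − S_surf) = 0.
T_surf′ = T_deep − (β/α)·ΔS = 12.2 − (8.1 × 10⁻⁴/1.7 × 10⁻⁴)·(-0.51) = 14.630 °C.
Cooling required: 19.3 − (14.630) = 4.670 °C.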